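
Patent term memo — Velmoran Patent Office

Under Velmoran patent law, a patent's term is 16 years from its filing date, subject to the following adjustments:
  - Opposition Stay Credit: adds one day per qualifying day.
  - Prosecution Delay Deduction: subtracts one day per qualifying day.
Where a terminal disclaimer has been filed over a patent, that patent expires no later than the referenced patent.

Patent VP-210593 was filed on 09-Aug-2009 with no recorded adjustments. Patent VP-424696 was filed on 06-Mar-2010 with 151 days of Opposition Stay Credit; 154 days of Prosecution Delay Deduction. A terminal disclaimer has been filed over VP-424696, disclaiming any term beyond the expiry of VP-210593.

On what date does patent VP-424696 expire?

Natural term of VP-424696:
  Base: filing + 16 years → 6 March 2026.
  Opposition Stay Credit: +151 days → 4 August 2026.
  Prosecution Delay Deduction: −154 days → 3 March 2026.
Expiry of referenced patent VP-210593:
  Base: filing + 16 years → 9 August 2025.
Terminal disclaimer: VP-424696 expires on the earlier of 3 March 2026 and 9 August 2025.

August 9, 2025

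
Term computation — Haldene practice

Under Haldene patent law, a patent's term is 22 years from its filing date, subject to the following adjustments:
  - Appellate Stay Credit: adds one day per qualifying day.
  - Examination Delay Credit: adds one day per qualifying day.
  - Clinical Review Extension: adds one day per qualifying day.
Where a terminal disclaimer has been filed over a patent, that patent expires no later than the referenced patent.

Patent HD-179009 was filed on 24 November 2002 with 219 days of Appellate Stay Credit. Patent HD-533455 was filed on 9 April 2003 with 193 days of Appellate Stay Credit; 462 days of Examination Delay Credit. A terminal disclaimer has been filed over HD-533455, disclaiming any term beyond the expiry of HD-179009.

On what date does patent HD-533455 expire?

Natural term of HD-533455:
  Base: filing + 22 years → 9 April 2025.
  Appellate Stay Credit: +193 days → 19 October 2025.
  Examination Delay Credit: +462 days → 24 January 2027.
Expiry of referenced patent HD-179009:
  Base: filing + 22 years → 24 November 2024.
  Appellate Stay Credit: +219 days → 1 July 2025.
Terminal disclaimer: HD-533455 expires on the earlier of 24 January 2027 and 1 July 2025.

July 1, 2025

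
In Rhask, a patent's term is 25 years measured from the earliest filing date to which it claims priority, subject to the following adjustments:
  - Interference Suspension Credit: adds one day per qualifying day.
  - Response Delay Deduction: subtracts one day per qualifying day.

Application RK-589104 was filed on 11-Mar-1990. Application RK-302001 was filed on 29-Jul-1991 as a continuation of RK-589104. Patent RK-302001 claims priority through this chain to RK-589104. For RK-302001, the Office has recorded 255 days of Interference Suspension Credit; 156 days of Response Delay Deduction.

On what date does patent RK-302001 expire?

Earliest priority filing: 11 March 1990.
Base term: 11 March 1990 + 25 years → 11 March 2015.
Interference Suspension Credit: +255 days → 21 November 2015.
Response Delay Deduction: −156 days → 18 June 2015.

June 18, 2015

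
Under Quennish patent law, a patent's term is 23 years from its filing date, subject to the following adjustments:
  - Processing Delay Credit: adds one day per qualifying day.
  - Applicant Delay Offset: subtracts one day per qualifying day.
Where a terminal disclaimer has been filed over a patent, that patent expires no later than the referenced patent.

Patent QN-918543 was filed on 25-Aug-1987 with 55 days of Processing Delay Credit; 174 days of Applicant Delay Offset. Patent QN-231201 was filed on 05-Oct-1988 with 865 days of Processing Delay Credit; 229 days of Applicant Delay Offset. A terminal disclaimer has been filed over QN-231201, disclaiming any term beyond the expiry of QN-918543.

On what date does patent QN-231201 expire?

Natural term of QN-231201:
  Base: filing + 23 years → 5 October 2011.
  Processing Delay Credit: +865 days → 16 February 2014.
  Applicant Delay Offset: −229 days → 2 July 2013.
Expiry of referenced patent QN-918543:
  Base: filing + 23 years → 25 August 2010.
  Processing Delay Credit: +55 days → 19 October 2010.
  Applicant Delay Offset: −174 days → 28 April 2010.
Terminal disclaimer: QN-231201 expires on the earlier of 2 July 2013 and 28 April 2010.

2010-04-28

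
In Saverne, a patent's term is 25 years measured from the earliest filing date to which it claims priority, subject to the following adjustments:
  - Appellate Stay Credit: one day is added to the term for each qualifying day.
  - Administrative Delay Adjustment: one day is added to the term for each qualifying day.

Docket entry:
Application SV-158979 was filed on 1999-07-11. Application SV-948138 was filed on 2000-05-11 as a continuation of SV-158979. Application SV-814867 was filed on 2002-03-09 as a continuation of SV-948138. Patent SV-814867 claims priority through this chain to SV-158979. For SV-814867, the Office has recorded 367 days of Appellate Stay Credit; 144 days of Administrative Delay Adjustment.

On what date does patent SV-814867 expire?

2025-12-04

Earliest priority filing: 11 July 1999.
Base term: 11 July 1999 + 25 years → 11 July 2024.
Appellate Stay Credit: +367 days → 13 July 2025.
Administrative Delay Adjustment: +144 days → 4 December 2025.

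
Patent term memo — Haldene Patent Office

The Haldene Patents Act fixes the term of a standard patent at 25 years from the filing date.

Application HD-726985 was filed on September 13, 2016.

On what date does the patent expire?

Filing date + 25 years → 13 September 2041.

September 13, 2041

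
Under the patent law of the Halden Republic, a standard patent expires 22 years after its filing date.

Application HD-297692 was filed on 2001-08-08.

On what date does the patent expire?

2023-08-08

Filing date + 22 years → 8 August 2023.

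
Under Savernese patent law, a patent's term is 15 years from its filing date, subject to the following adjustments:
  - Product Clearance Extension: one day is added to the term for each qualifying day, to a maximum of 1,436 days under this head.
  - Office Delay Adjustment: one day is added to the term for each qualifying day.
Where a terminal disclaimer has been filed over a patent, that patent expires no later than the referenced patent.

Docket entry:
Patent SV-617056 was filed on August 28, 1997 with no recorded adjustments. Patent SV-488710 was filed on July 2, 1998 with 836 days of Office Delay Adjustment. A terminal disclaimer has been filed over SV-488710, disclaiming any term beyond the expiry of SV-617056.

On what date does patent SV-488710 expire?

Natural term of SV-488710:
  Base: filing + 15 years → 2 July 2013.
  Office Delay Adjustment: +836 days → 16 October 2015.
Expiry of referenced patent SV-617056:
  Base: filing + 15 years → 28 August 2012.
Terminal disclaimer: SV-488710 expires on the earlier of 16 October 2015 and 28 August 2012.

2012-08-28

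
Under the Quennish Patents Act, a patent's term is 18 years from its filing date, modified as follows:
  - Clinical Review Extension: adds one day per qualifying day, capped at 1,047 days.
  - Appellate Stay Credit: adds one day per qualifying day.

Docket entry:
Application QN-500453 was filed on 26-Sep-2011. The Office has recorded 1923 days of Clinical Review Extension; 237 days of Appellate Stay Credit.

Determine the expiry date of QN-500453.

Base term: filing date + 18 years → 26 September 2029.
Clinical Review Extension: 1923 days claimed exceeds the 1047-day cap, so +1047 days → 8 August 2032.
Appellate Stay Credit: +237 days → 2 April 2033.

April 2, 2033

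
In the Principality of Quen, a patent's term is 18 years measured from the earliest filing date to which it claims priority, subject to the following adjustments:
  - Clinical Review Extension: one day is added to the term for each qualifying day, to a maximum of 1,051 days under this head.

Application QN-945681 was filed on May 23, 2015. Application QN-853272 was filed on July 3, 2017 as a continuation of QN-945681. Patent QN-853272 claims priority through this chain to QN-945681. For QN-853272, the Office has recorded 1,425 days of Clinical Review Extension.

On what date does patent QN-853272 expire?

Earliest priority filing: 23 May 2015.
Base term: 23 May 2015 + 18 years → 23 May 2033.
Clinical Review Extension: 1425 days claimed exceeds the 1051-day cap, so +1051 days → 8 April 2036.

2036-04-08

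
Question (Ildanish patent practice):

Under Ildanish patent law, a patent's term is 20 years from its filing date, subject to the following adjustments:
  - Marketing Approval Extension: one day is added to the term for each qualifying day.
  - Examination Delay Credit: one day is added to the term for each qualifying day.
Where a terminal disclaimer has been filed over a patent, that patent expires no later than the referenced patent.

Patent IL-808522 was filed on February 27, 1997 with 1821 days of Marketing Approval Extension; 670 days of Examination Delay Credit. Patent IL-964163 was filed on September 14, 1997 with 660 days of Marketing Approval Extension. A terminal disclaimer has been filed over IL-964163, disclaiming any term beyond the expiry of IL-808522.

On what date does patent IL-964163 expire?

July 6, 2019

Natural term of IL-964163:
  Base: filing + 20 years → 14 September 2017.
  Marketing Approval Extension: +660 days → 6 July 2019.
Expiry of referenced patent IL-808522:
  Base: filing + 20 years → 27 February 2017.
  Marketing Approval Extension: +1821 days → 22 February 2022.
  Examination Delay Credit: +670 days → 24 December 2023.
Terminal disclaimer: IL-964163 expires on the earlier of 6 July 2019 and 24 December 2023.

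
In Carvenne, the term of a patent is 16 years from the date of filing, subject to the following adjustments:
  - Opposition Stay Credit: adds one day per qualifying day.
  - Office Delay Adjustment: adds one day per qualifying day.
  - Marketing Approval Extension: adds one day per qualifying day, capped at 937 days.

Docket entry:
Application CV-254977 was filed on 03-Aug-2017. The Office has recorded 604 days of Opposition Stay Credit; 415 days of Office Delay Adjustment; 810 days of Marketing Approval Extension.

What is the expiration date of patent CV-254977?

August 6, 2038

Base term: filing date + 16 years → 3 August 2033.
Opposition Stay Credit: +604 days → 30 March 2035.
Office Delay Adjustment: +415 days → 18 May 2036.
Marketing Approval Extension: 810 days (within the 937-day cap) → +810 days → 6 August 2038.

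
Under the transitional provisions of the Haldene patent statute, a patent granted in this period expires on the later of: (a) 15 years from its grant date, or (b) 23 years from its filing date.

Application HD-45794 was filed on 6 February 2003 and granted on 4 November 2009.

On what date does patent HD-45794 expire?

(a) grant + 15 years → 4 November 2024.
(b) filing + 23 years → 6 February 2026.
Later of the two: 6 February 2026.

February 6, 2026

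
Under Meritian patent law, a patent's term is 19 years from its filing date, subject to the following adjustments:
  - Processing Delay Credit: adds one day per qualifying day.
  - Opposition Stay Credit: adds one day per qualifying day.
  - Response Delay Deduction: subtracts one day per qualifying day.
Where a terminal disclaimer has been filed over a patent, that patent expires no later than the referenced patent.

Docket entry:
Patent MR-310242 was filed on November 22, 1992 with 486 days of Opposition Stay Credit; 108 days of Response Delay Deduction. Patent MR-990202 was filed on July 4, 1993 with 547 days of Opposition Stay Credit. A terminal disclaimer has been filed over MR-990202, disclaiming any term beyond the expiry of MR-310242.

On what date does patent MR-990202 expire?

Natural term of MR-990202:
  Base: filing + 19 years → 4 July 2012.
  Opposition Stay Credit: +547 days → 2 January 2014.
Expiry of referenced patent MR-310242:
  Base: filing + 19 years → 22 November 2011.
  Opposition Stay Credit: +486 days → 22 March 2013.
  Response Delay Deduction: −108 days → 4 December 2012.
Terminal disclaimer: MR-990202 expires on the earlier of 2 January 2014 and 4 December 2012.

2012-12-04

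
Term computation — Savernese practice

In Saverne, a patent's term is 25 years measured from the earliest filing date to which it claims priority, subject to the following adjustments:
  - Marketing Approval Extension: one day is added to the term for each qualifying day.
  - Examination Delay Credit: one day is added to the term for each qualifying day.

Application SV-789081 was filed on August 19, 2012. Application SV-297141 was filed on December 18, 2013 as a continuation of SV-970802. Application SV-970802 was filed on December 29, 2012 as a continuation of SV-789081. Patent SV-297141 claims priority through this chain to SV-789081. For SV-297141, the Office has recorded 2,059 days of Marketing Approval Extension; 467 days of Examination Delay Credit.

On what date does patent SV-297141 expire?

2044-07-19

Earliest priority filing: 19 August 2012.
Base term: 19 August 2012 + 25 years → 19 August 2037.
Marketing Approval Extension: +2059 days → 9 April 2043.
Examination Delay Credit: +467 days → 19 July 2044.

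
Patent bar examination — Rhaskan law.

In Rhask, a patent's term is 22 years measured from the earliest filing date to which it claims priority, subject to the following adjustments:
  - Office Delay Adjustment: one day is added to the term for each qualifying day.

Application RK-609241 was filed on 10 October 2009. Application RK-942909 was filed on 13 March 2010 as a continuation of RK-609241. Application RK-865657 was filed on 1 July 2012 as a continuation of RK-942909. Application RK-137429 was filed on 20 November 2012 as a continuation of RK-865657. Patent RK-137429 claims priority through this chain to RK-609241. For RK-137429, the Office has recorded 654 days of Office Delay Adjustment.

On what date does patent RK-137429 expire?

Earliest priority filing: 10 October 2009.
Base term: 10 October 2009 + 22 years → 10 October 2031.
Office Delay Adjustment: +654 days → 25 July 2033.

July 25, 2033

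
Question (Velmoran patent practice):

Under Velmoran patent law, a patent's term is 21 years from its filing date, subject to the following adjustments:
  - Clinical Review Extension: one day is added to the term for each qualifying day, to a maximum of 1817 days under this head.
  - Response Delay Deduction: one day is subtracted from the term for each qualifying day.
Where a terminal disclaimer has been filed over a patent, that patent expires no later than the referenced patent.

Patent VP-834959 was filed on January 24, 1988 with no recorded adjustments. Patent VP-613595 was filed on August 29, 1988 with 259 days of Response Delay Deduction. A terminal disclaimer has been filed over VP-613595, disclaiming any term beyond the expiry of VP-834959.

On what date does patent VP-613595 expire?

Natural term of VP-613595:
  Base: filing + 21 years → 29 August 2009.
  Response Delay Deduction: −259 days → 13 December 2008.
Expiry of referenced patent VP-834959:
  Base: filing + 21 years → 24 January 2009.
Terminal disclaimer: VP-613595 expires on the earlier of 13 December 2008 and 24 January 2009.

December 13, 2008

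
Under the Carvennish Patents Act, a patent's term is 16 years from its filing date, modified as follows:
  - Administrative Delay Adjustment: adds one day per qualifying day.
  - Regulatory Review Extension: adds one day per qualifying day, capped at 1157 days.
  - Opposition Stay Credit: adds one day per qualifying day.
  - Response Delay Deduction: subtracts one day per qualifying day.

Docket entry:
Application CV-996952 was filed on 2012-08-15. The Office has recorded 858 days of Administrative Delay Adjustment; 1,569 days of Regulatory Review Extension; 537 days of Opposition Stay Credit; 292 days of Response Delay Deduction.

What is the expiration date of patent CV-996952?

2034-10-23

Base term: filing date + 16 years → 15 August 2028.
Administrative Delay Adjustment: +858 days → 21 December 2030.
Regulatory Review Extension: 1569 days claimed exceeds the 1157-day cap, so +1157 days → 20 February 2034.
Opposition Stay Credit: +537 days → 11 August 2035.
Response Delay Deduction: −292 days → 23 October 2034.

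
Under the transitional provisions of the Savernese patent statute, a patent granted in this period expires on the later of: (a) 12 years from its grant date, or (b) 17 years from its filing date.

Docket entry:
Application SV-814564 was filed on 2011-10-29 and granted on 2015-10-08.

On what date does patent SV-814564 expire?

(a) grant + 12 years → 8 October 2027.
(b) filing + 17 years → 29 October 2028.
Later of the two: 29 October 2028.

October 29, 2028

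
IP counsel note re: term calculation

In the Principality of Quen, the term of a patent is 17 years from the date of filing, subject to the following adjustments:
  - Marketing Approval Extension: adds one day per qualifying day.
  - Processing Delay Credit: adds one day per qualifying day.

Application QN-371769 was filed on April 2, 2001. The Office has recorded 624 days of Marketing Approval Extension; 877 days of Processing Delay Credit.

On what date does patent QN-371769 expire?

May 12, 2022

Base term: filing date + 17 years → 2 April 2018.
Marketing Approval Extension: +624 days → 17 December 2019.
Processing Delay Credit: +877 days → 12 May 2022.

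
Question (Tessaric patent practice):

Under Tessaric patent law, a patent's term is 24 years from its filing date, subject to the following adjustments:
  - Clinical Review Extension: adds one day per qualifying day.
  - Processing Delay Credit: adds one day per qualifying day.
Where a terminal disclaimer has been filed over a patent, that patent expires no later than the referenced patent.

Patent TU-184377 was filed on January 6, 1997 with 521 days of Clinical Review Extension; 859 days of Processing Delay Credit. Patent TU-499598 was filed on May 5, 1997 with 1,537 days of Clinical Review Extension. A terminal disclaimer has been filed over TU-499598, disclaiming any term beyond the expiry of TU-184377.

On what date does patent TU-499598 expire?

Natural term of TU-499598:
  Base: filing + 24 years → 5 May 2021.
  Clinical Review Extension: +1537 days → 20 July 2025.
Expiry of referenced patent TU-184377:
  Base: filing + 24 years → 6 January 2021.
  Clinical Review Extension: +521 days → 11 June 2022.
  Processing Delay Credit: +859 days → 17 October 2024.
Terminal disclaimer: TU-499598 expires on the earlier of 20 July 2025 and 17 October 2024.

October 17, 2024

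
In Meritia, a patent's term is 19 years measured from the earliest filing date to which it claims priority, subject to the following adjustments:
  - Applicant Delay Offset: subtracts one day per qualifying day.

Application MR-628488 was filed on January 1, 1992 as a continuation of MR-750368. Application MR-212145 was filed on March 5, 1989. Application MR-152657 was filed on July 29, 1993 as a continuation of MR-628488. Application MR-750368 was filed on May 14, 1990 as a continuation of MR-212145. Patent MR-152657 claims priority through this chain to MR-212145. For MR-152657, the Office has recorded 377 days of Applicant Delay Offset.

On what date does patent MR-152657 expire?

2007-02-22

Earliest priority filing: 5 March 1989.
Base term: 5 March 1989 + 19 years → 5 March 2008.
Applicant Delay Offset: −377 days → 22 February 2007.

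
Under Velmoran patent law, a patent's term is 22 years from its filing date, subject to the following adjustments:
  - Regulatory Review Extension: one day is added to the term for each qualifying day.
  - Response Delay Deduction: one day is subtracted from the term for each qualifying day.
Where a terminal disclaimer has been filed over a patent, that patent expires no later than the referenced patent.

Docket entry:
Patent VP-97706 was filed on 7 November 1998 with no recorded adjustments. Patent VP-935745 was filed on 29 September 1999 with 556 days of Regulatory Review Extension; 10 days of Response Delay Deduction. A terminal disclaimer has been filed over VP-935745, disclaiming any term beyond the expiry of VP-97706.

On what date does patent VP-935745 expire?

Natural term of VP-935745:
  Base: filing + 22 years → 29 September 2021.
  Regulatory Review Extension: +556 days → 8 April 2023.
  Response Delay Deduction: −10 days → 29 March 2023.
Expiry of referenced patent VP-97706:
  Base: filing + 22 years → 7 November 2020.
Terminal disclaimer: VP-935745 expires on the earlier of 29 March 2023 and 7 November 2020.

November 7, 2020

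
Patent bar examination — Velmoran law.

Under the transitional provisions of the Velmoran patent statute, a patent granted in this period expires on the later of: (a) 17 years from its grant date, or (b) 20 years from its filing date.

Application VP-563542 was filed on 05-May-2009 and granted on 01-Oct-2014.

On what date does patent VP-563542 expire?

(a) grant + 17 years → 1 October 2031.
(b) filing + 20 years → 5 May 2029.
Later of the two: 1 October 2031.

2031-10-01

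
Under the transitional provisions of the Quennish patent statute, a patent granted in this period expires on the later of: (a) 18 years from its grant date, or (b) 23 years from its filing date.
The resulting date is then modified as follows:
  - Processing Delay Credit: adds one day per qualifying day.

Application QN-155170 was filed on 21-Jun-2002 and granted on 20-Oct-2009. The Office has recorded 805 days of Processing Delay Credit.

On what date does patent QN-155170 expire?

(a) grant + 18 years → 20 October 2027.
(b) filing + 23 years → 21 June 2025.
Later of the two: 20 October 2027.
Processing Delay Credit: +805 days → 2 January 2030.

2030-01-02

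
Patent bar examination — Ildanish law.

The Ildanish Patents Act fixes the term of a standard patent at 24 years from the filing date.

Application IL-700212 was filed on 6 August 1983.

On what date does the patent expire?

Filing date + 24 years → 6 August 2007.

August 6, 2007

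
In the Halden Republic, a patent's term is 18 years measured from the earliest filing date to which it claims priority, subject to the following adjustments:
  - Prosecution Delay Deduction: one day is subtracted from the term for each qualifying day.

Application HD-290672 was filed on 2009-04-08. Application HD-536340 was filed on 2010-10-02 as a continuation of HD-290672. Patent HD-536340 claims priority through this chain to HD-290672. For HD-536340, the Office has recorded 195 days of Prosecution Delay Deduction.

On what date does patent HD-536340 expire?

Earliest priority filing: 8 April 2009.
Base term: 8 April 2009 + 18 years → 8 April 2027.
Prosecution Delay Deduction: −195 days → 25 September 2026.

2026-09-25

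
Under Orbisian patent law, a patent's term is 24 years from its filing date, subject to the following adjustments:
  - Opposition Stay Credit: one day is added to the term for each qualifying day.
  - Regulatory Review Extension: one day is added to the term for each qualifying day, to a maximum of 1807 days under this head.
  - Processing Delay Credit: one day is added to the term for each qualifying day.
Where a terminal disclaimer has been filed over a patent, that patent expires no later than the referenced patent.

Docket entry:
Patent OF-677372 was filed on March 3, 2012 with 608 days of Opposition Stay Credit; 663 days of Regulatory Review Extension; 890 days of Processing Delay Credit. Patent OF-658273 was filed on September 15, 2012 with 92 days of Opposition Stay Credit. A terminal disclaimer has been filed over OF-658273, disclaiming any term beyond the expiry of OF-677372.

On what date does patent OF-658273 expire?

Natural term of OF-658273:
  Base: filing + 24 years → 15 September 2036.
  Opposition Stay Credit: +92 days → 16 December 2036.
Expiry of referenced patent OF-677372:
  Base: filing + 24 years → 3 March 2036.
  Opposition Stay Credit: +608 days → 1 November 2037.
  Regulatory Review Extension: 663 days (within the 1807-day cap) → +663 days → 26 August 2039.
  Processing Delay Credit: +890 days → 1 February 2042.
Terminal disclaimer: OF-658273 expires on the earlier of 16 December 2036 and 1 February 2042.

December 16, 2036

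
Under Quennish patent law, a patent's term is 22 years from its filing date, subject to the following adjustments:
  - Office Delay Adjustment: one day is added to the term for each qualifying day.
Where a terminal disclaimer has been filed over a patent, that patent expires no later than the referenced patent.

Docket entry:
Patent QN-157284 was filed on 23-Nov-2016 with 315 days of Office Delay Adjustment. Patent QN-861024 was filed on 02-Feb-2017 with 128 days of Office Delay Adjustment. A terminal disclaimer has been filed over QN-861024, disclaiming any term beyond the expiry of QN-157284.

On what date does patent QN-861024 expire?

June 10, 2039

Natural term of QN-861024:
  Base: filing + 22 years → 2 February 2039.
  Office Delay Adjustment: +128 days → 10 June 2039.
Expiry of referenced patent QN-157284:
  Base: filing + 22 years → 23 November 2038.
  Office Delay Adjustment: +315 days → 4 October 2039.
Terminal disclaimer: QN-861024 expires on the earlier of 10 June 2039 and 4 October 2039.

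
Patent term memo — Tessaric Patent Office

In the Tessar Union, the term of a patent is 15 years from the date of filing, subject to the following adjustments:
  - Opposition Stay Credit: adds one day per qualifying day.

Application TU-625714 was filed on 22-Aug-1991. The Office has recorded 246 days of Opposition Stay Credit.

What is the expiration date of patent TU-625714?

April 25, 2007

Base term: filing date + 15 years → 22 August 2006.
Opposition Stay Credit: +246 days → 25 April 2007.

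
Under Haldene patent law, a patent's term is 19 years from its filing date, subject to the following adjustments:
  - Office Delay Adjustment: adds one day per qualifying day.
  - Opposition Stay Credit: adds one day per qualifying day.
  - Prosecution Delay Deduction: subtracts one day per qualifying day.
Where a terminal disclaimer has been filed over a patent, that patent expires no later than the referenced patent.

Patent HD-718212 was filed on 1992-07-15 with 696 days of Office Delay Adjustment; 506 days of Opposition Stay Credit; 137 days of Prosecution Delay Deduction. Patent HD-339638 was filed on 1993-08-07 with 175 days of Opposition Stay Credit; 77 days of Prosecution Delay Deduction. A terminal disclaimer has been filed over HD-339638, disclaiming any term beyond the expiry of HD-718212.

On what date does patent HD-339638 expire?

2012-11-13

Natural term of HD-339638:
  Base: filing + 19 years → 7 August 2012.
  Opposition Stay Credit: +175 days → 29 January 2013.
  Prosecution Delay Deduction: −77 days → 13 November 2012.
Expiry of referenced patent HD-718212:
  Base: filing + 19 years → 15 July 2011.
  Office Delay Adjustment: +696 days → 10 June 2013.
  Opposition Stay Credit: +506 days → 29 October 2014.
  Prosecution Delay Deduction: −137 days → 14 June 2014.
Terminal disclaimer: HD-339638 expires on the earlier of 13 November 2012 and 14 June 2014.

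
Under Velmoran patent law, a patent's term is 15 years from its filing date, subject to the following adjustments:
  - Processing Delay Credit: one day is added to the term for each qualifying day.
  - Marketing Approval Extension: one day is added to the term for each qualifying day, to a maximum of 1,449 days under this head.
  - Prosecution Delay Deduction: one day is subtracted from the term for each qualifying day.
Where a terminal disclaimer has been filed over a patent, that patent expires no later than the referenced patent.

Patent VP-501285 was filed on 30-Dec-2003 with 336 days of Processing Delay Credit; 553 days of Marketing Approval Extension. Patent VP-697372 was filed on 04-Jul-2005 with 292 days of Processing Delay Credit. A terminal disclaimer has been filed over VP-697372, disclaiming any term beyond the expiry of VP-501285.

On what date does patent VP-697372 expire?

Natural term of VP-697372:
  Base: filing + 15 years → 4 July 2020.
  Processing Delay Credit: +292 days → 22 April 2021.
Expiry of referenced patent VP-501285:
  Base: filing + 15 years → 30 December 2018.
  Processing Delay Credit: +336 days → 1 December 2019.
  Marketing Approval Extension: 553 days (within the 1449-day cap) → +553 days → 6 June 2021.
Terminal disclaimer: VP-697372 expires on the earlier of 22 April 2021 and 6 June 2021.

2021-04-22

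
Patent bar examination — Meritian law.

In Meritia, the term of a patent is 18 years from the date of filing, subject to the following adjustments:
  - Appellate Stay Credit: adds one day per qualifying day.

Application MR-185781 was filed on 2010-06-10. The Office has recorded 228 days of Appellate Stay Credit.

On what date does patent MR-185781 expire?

Base term: filing date + 18 years → 10 June 2028.
Appellate Stay Credit: +228 days → 24 January 2029.

January 24, 2029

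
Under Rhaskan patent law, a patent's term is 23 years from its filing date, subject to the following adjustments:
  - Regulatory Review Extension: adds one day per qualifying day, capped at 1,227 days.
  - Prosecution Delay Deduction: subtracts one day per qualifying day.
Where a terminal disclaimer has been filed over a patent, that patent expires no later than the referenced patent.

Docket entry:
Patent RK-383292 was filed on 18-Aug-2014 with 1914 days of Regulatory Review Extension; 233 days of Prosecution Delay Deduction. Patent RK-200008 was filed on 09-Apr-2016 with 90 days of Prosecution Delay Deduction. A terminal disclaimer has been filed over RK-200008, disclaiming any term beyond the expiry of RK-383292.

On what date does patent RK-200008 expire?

Natural term of RK-200008:
  Base: filing + 23 years → 9 April 2039.
  Prosecution Delay Deduction: −90 days → 9 January 2039.
Expiry of referenced patent RK-383292:
  Base: filing + 23 years → 18 August 2037.
  Regulatory Review Extension: 1914 days claimed exceeds the 1227-day cap, so +1227 days → 27 December 2040.
  Prosecution Delay Deduction: −233 days → 8 May 2040.
Terminal disclaimer: RK-200008 expires on the earlier of 9 January 2039 and 8 May 2040.

January 9, 2039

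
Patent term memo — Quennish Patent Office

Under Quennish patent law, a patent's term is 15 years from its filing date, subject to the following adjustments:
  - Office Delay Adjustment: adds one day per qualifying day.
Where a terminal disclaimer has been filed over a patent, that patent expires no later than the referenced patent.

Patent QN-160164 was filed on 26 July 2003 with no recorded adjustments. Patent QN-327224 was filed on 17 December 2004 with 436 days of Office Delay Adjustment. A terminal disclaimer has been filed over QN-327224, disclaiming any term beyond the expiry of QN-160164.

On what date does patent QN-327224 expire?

July 26, 2018

Natural term of QN-327224:
  Base: filing + 15 years → 17 December 2019.
  Office Delay Adjustment: +436 days → 25 February 2021.
Expiry of referenced patent QN-160164:
  Base: filing + 15 years → 26 July 2018.
Terminal disclaimer: QN-327224 expires on the earlier of 25 February 2021 and 26 July 2018.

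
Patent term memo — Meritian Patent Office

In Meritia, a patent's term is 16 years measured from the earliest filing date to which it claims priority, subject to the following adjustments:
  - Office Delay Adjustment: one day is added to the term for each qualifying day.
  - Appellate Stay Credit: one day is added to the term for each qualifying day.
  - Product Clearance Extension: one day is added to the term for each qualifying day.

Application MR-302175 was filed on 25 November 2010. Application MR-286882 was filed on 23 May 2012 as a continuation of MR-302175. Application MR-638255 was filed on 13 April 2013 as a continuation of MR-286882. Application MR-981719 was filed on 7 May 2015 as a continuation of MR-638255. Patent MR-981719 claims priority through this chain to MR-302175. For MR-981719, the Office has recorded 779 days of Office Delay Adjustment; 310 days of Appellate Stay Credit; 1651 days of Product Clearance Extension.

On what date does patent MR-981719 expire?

2034-05-27

Earliest priority filing: 25 November 2010.
Base term: 25 November 2010 + 16 years → 25 November 2026.
Office Delay Adjustment: +779 days → 12 January 2029.
Appellate Stay Credit: +310 days → 18 November 2029.
Product Clearance Extension: +1651 days → 27 May 2034.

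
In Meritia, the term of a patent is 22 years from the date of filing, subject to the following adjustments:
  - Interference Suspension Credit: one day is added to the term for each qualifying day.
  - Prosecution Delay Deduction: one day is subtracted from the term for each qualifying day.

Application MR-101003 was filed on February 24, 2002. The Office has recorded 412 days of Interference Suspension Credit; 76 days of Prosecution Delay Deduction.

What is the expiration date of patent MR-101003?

Base term: filing date + 22 years → 24 February 2024.
Interference Suspension Credit: +412 days → 11 April 2025.
Prosecution Delay Deduction: −76 days → 25 January 2025.

January 25, 2025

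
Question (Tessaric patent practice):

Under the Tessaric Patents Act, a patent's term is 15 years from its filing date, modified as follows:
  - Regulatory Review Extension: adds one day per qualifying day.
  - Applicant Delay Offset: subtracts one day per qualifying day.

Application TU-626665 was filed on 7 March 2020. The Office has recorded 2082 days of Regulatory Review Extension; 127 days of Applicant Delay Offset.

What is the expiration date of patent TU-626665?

July 13, 2040

Base term: filing date + 15 years → 7 March 2035.
Regulatory Review Extension: +2082 days → 17 November 2040.
Applicant Delay Offset: −127 days → 13 July 2040.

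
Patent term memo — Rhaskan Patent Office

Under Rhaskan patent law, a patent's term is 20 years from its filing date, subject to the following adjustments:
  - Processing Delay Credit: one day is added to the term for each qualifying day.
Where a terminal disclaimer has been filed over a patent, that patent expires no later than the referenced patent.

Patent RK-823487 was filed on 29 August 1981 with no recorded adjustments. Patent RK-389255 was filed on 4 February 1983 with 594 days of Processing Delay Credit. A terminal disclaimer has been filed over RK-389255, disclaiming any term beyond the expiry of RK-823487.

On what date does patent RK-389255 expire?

Natural term of RK-389255:
  Base: filing + 20 years → 4 February 2003.
  Processing Delay Credit: +594 days → 20 September 2004.
Expiry of referenced patent RK-823487:
  Base: filing + 20 years → 29 August 2001.
Terminal disclaimer: RK-389255 expires on the earlier of 20 September 2004 and 29 August 2001.

August 29, 2001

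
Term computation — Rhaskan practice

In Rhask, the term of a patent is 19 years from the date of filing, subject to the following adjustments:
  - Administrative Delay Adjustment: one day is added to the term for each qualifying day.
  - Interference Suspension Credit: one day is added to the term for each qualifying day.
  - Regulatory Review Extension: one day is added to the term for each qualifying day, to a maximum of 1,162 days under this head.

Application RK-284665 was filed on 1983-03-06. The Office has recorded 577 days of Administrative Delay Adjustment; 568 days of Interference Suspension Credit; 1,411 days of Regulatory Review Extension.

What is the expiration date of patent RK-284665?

June 29, 2008

Base term: filing date + 19 years → 6 March 2002.
Administrative Delay Adjustment: +577 days → 4 October 2003.
Interference Suspension Credit: +568 days → 24 April 2005.
Regulatory Review Extension: 1411 days claimed exceeds the 1162-day cap, so +1162 days → 29 June 2008.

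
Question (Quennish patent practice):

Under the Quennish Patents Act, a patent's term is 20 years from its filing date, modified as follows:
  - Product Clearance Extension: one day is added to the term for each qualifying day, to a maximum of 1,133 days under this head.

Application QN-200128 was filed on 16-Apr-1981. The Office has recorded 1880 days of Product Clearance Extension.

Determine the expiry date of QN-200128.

2004-05-23

Base term: filing date + 20 years → 16 April 2001.
Product Clearance Extension: 1880 days claimed exceeds the 1133-day cap, so +1133 days → 23 May 2004.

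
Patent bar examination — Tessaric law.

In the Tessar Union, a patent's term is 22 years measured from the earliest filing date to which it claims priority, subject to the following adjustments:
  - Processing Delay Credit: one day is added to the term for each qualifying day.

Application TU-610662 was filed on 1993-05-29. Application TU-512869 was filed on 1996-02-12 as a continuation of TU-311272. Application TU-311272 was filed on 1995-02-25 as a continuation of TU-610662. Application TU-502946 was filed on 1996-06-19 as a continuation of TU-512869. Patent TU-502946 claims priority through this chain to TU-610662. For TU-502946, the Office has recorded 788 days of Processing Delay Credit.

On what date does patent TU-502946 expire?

2017-07-25

Earliest priority filing: 29 May 1993.
Base term: 29 May 1993 + 22 years → 29 May 2015.
Processing Delay Credit: +788 days → 25 July 2017.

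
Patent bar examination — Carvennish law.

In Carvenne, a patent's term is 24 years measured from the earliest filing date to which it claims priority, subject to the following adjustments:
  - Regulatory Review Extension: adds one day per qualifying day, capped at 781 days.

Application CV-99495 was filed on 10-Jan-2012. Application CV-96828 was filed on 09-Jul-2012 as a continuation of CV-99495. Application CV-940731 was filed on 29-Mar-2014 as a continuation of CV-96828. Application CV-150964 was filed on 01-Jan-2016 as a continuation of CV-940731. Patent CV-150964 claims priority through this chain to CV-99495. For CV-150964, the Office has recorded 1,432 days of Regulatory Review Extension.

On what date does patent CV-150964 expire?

Earliest priority filing: 10 January 2012.
Base term: 10 January 2012 + 24 years → 10 January 2036.
Regulatory Review Extension: 1432 days claimed exceeds the 781-day cap, so +781 days → 1 March 2038.

2038-03-01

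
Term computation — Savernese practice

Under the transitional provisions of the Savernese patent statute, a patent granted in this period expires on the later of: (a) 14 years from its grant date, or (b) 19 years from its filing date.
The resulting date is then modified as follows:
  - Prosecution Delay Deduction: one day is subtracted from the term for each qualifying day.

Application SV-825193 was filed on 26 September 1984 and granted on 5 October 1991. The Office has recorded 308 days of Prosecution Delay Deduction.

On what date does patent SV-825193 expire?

2004-12-01

(a) grant + 14 years → 5 October 2005.
(b) filing + 19 years → 26 September 2003.
Later of the two: 5 October 2005.
Prosecution Delay Deduction: −308 days → 1 December 2004.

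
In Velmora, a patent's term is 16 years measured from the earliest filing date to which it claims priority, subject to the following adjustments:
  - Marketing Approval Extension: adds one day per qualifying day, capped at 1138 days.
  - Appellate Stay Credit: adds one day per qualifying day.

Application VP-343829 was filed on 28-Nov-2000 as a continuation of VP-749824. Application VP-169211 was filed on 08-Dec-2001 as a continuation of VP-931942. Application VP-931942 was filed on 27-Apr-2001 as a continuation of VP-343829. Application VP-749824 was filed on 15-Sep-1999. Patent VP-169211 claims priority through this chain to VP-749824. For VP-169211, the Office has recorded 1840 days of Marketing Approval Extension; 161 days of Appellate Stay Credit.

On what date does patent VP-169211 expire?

April 6, 2019

Earliest priority filing: 15 September 1999.
Base term: 15 September 1999 + 16 years → 15 September 2015.
Marketing Approval Extension: 1840 days claimed exceeds the 1138-day cap, so +1138 days → 27 October 2018.
Appellate Stay Credit: +161 days → 6 April 2019.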